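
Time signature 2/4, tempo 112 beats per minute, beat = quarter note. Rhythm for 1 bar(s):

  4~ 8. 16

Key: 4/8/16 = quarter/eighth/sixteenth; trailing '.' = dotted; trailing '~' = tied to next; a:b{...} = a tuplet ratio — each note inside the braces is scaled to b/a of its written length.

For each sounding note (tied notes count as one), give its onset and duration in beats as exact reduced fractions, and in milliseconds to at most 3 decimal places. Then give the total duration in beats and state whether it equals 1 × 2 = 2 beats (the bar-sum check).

1) 0.0ms=0b +937.5ms=7/4b
2) 937.5ms=7/4b +133.929ms=1/4b
Σ=2b of 2 (112bpm 2/4) — PASS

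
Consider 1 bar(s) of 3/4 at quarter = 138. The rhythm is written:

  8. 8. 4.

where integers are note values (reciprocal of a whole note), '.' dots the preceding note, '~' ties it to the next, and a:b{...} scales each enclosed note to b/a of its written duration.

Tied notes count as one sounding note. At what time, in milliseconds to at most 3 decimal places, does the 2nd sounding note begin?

note 2 onset = 3/4b = 326.087ms

1. 0.0ms @ 0 + 326.087ms (3/4)
2. 326.087ms @ 3/4 + 326.087ms (3/4)
3. 652.174ms @ 3/2 + 652.174ms (3/2)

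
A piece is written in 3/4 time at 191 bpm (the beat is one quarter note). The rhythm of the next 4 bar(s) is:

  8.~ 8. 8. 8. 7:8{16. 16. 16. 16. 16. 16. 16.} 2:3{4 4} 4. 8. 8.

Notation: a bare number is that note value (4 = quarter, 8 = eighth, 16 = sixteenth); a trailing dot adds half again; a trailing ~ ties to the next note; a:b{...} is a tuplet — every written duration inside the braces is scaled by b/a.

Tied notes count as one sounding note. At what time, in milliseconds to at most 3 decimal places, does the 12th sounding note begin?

note 12 onset = 15/2b = 2356.021ms

1. 0.0ms @ 0 + 471.204ms (3/2)
2. 471.204ms @ 3/2 + 235.602ms (3/4)
3. 706.806ms @ 9/4 + 235.602ms (3/4)
4. 942.408ms @ 3 + 134.63ms (3/7)
5. 1077.038ms @ 24/7 + 134.63ms (3/7)
6. 1211.668ms @ 27/7 + 134.63ms (3/7)
7. 1346.298ms @ 30/7 + 134.63ms (3/7)
8. 1480.927ms @ 33/7 + 134.63ms (3/7)
9. 1615.557ms @ 36/7 + 134.63ms (3/7)
10. 1750.187ms @ 39/7 + 134.63ms (3/7)
11. 1884.817ms @ 6 + 471.204ms (3/2)
12. 2356.021ms @ 15/2 + 471.204ms (3/2)
13. 2827.225ms @ 9 + 471.204ms (3/2)
14. 3298.429ms @ 21/2 + 235.602ms (3/4)
15. 3534.031ms @ 45/4 + 235.602ms (3/4)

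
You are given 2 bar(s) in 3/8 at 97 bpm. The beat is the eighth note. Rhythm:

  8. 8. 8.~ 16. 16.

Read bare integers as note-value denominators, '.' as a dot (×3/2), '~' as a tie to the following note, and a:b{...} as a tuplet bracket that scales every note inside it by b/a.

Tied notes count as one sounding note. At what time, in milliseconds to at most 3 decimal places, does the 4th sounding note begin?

note 4 onset = 21/4b = 3247.423ms

1. 0.0ms @ 0 + 927.835ms (3/2)
2. 927.835ms @ 3/2 + 927.835ms (3/2)
3. 1855.67ms @ 3 + 1391.753ms (9/4)
4. 3247.423ms @ 21/4 + 463.918ms (3/4)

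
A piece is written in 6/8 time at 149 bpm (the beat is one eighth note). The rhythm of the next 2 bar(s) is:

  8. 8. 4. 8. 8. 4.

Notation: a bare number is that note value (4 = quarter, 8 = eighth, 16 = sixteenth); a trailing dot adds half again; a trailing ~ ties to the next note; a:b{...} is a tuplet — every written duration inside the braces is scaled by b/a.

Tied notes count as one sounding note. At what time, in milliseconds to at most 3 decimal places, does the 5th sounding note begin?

1. 0.0ms @ 0 + 604.027ms (3/2)
2. 604.027ms @ 3/2 + 604.027ms (3/2)
3. 1208.054ms @ 3 + 1208.054ms (3)
4. 2416.107ms @ 6 + 604.027ms (3/2)
5. 3020.134ms @ 15/2 + 604.027ms (3/2)
6. 3624.161ms @ 9 + 1208.054ms (3)

note 5 onset = 15/2b = 3020.134ms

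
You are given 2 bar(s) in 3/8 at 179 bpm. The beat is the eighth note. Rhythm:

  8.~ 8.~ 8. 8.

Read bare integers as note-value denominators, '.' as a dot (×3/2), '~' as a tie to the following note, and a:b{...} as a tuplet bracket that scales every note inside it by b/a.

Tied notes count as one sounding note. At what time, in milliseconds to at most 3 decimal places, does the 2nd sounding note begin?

1. 0.0ms @ 0 + 1508.38ms (9/2)
2. 1508.38ms @ 9/2 + 502.793ms (3/2)

note 2 onset = 9/2b = 1508.38ms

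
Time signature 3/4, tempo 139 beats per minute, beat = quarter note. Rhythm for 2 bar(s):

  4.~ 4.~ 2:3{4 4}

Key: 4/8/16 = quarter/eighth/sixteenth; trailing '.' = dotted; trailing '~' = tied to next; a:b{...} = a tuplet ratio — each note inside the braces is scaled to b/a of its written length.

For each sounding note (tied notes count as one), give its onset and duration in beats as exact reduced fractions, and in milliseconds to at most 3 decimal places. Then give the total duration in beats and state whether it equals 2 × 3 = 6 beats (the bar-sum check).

1) 0.0ms=0b +1942.446ms=9/2b
2) 1942.446ms=9/2b +647.482ms=3/2b
Σ=6b of 6 (139bpm 3/4) — PASS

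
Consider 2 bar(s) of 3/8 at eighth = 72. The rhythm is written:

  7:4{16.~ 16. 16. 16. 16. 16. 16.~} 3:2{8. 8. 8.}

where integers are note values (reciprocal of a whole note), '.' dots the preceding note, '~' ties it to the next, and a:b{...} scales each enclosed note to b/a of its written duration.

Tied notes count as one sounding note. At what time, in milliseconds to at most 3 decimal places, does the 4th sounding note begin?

note 4 onset = 12/7b = 1428.571ms

1. 0.0ms @ 0 + 714.286ms (6/7)
2. 714.286ms @ 6/7 + 357.143ms (3/7)
3. 1071.429ms @ 9/7 + 357.143ms (3/7)
4. 1428.571ms @ 12/7 + 357.143ms (3/7)
5. 1785.714ms @ 15/7 + 357.143ms (3/7)
6. 2142.857ms @ 18/7 + 1190.476ms (10/7)
7. 3333.333ms @ 4 + 833.333ms (1)
8. 4166.667ms @ 5 + 833.333ms (1)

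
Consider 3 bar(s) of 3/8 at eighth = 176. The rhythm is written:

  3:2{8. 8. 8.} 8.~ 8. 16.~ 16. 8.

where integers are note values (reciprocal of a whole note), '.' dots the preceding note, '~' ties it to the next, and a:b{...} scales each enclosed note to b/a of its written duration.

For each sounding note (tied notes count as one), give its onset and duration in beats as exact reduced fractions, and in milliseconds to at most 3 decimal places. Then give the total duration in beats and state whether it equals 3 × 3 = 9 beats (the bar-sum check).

1) 0.0ms=0b +340.909ms=1b
2) 340.909ms=1b +340.909ms=1b
3) 681.818ms=2b +340.909ms=1b
4) 1022.727ms=3b +1022.727ms=3b
5) 2045.455ms=6b +511.364ms=3/2b
6) 2556.818ms=15/2b +511.364ms=3/2b
Σ=9b of 9 (176bpm 3/8) — PASS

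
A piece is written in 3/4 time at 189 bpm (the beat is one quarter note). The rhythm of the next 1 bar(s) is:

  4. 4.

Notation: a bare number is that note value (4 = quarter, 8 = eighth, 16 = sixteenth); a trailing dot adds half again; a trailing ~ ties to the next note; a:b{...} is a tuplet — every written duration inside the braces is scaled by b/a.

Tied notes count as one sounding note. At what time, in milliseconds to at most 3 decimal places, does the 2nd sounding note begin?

note 2 onset = 3/2b = 476.19ms

1. 0.0ms @ 0 + 476.19ms (3/2)
2. 476.19ms @ 3/2 + 476.19ms (3/2)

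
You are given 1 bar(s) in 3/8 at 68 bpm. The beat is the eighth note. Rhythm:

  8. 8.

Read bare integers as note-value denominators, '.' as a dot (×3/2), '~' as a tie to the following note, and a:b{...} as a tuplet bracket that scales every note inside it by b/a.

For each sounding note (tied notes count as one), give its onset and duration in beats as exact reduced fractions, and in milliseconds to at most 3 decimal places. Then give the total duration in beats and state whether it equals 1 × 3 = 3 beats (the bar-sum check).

1) 0.0ms=0b +1323.529ms=3/2b
2) 1323.529ms=3/2b +1323.529ms=3/2b
Σ=3b of 3 (68bpm 3/8) — PASS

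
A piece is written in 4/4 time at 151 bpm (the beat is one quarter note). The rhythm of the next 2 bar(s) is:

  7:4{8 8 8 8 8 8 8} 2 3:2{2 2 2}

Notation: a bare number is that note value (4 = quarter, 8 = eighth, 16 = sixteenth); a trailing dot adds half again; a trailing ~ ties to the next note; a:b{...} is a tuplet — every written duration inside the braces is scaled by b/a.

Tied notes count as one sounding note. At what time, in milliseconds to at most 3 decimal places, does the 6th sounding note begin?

1. 0.0ms @ 0 + 113.529ms (2/7)
2. 113.529ms @ 2/7 + 113.529ms (2/7)
3. 227.058ms @ 4/7 + 113.529ms (2/7)
4. 340.587ms @ 6/7 + 113.529ms (2/7)
5. 454.115ms @ 8/7 + 113.529ms (2/7)
6. 567.644ms @ 10/7 + 113.529ms (2/7)
7. 681.173ms @ 12/7 + 113.529ms (2/7)
8. 794.702ms @ 2 + 794.702ms (2)
9. 1589.404ms @ 4 + 529.801ms (4/3)
10. 2119.205ms @ 16/3 + 529.801ms (4/3)
11. 2649.007ms @ 20/3 + 529.801ms (4/3)

note 6 onset = 10/7b = 567.644ms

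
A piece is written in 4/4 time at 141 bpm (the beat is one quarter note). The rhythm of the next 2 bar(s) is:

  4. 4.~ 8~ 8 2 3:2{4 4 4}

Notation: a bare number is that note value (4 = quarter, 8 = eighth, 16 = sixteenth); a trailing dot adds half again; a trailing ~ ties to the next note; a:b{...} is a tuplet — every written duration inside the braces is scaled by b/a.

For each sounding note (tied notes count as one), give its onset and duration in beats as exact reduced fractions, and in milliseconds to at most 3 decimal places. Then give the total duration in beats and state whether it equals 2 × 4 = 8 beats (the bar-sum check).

1) 0.0ms=0b +638.298ms=3/2b
2) 638.298ms=3/2b +1063.83ms=5/2b
3) 1702.128ms=4b +851.064ms=2b
4) 2553.191ms=6b +283.688ms=2/3b
5) 2836.879ms=20/3b +283.688ms=2/3b
6) 3120.567ms=22/3b +283.688ms=2/3b
Σ=8b of 8 (141bpm 4/4) — PASS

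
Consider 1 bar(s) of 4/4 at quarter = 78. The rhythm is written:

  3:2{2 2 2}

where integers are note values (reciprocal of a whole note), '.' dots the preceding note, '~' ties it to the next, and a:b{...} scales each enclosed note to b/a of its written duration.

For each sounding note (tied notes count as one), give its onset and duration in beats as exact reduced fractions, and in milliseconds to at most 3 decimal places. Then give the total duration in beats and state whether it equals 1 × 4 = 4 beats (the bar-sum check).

1) 0.0ms=0b +1025.641ms=4/3b
2) 1025.641ms=4/3b +1025.641ms=4/3b
3) 2051.282ms=8/3b +1025.641ms=4/3b
Σ=4b of 4 (78bpm 4/4) — PASS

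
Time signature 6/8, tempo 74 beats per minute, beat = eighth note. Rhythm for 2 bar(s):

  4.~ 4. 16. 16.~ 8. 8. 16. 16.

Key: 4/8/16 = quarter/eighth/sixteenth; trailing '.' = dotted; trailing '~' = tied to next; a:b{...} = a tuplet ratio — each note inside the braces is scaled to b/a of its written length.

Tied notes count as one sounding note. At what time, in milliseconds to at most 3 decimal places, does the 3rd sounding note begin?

note 3 onset = 27/4b = 5472.973ms

1. 0.0ms @ 0 + 4864.865ms (6)
2. 4864.865ms @ 6 + 608.108ms (3/4)
3. 5472.973ms @ 27/4 + 1824.324ms (9/4)
4. 7297.297ms @ 9 + 1216.216ms (3/2)
5. 8513.514ms @ 21/2 + 608.108ms (3/4)
6. 9121.622ms @ 45/4 + 608.108ms (3/4)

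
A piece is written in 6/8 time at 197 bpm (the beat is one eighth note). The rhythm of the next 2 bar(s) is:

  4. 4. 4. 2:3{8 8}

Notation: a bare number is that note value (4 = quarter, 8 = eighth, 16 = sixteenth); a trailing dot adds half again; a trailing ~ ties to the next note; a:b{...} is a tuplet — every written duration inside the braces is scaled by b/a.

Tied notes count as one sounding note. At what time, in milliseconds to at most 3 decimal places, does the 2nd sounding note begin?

note 2 onset = 3b = 913.706ms

1. 0.0ms @ 0 + 913.706ms (3)
2. 913.706ms @ 3 + 913.706ms (3)
3. 1827.411ms @ 6 + 913.706ms (3)
4. 2741.117ms @ 9 + 456.853ms (3/2)
5. 3197.97ms @ 21/2 + 456.853ms (3/2)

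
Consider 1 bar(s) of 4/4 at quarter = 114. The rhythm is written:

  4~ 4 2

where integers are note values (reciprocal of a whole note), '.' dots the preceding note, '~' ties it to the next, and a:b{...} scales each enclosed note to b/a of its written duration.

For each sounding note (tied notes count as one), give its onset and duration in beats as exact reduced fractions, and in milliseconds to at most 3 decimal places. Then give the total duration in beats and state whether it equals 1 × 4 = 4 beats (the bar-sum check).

1) 0.0ms=0b +1052.632ms=2b
2) 1052.632ms=2b +1052.632ms=2b
Σ=4b of 4 (114bpm 4/4) — PASS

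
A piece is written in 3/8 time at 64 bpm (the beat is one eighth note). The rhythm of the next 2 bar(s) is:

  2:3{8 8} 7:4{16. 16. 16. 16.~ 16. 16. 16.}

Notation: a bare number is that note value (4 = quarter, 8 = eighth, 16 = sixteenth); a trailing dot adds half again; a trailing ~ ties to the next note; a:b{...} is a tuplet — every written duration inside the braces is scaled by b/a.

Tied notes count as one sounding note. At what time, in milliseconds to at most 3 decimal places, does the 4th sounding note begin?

note 4 onset = 24/7b = 3214.286ms

1. 0.0ms @ 0 + 1406.25ms (3/2)
2. 1406.25ms @ 3/2 + 1406.25ms (3/2)
3. 2812.5ms @ 3 + 401.786ms (3/7)
4. 3214.286ms @ 24/7 + 401.786ms (3/7)
5. 3616.071ms @ 27/7 + 401.786ms (3/7)
6. 4017.857ms @ 30/7 + 803.571ms (6/7)
7. 4821.429ms @ 36/7 + 401.786ms (3/7)
8. 5223.214ms @ 39/7 + 401.786ms (3/7)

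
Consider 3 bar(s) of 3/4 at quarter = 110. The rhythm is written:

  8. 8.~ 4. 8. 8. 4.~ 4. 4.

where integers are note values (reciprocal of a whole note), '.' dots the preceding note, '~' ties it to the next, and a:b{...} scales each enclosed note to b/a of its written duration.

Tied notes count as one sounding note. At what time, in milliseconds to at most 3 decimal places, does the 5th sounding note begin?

1. 0.0ms @ 0 + 409.091ms (3/4)
2. 409.091ms @ 3/4 + 1227.273ms (9/4)
3. 1636.364ms @ 3 + 409.091ms (3/4)
4. 2045.455ms @ 15/4 + 409.091ms (3/4)
5. 2454.545ms @ 9/2 + 1636.364ms (3)
6. 4090.909ms @ 15/2 + 818.182ms (3/2)

note 5 onset = 9/2b = 2454.545ms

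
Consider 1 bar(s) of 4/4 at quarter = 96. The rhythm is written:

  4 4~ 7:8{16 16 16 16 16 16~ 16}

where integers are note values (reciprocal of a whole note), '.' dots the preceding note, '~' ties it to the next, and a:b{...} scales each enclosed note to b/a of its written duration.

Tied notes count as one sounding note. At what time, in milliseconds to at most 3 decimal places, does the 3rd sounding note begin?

note 3 onset = 16/7b = 1428.571ms

1. 0.0ms @ 0 + 625.0ms (1)
2. 625.0ms @ 1 + 803.571ms (9/7)
3. 1428.571ms @ 16/7 + 178.571ms (2/7)
4. 1607.143ms @ 18/7 + 178.571ms (2/7)
5. 1785.714ms @ 20/7 + 178.571ms (2/7)
6. 1964.286ms @ 22/7 + 178.571ms (2/7)
7. 2142.857ms @ 24/7 + 357.143ms (4/7)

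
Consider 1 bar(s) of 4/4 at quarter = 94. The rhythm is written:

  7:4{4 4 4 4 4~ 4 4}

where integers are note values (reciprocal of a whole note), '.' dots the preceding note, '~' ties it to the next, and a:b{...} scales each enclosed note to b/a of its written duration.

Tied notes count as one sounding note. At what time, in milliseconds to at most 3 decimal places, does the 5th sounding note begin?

note 5 onset = 16/7b = 1458.967ms

1. 0.0ms @ 0 + 364.742ms (4/7)
2. 364.742ms @ 4/7 + 364.742ms (4/7)
3. 729.483ms @ 8/7 + 364.742ms (4/7)
4. 1094.225ms @ 12/7 + 364.742ms (4/7)
5. 1458.967ms @ 16/7 + 729.483ms (8/7)
6. 2188.45ms @ 24/7 + 364.742ms (4/7)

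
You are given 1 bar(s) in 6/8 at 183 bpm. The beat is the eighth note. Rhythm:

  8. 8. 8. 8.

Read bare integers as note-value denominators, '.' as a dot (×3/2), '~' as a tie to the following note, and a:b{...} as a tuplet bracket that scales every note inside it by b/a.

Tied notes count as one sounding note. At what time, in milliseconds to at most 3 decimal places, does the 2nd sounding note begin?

1. 0.0ms @ 0 + 491.803ms (3/2)
2. 491.803ms @ 3/2 + 491.803ms (3/2)
3. 983.607ms @ 3 + 491.803ms (3/2)
4. 1475.41ms @ 9/2 + 491.803ms (3/2)

note 2 onset = 3/2b = 491.803ms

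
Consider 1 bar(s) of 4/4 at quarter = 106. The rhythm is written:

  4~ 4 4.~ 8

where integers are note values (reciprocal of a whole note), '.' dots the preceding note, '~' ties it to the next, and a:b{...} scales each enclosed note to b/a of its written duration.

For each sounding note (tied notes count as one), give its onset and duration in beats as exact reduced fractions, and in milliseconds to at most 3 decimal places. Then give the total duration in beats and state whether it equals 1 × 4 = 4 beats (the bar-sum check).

1) 0.0ms=0b +1132.075ms=2b
2) 1132.075ms=2b +1132.075ms=2b
Σ=4b of 4 (106bpm 4/4) — PASS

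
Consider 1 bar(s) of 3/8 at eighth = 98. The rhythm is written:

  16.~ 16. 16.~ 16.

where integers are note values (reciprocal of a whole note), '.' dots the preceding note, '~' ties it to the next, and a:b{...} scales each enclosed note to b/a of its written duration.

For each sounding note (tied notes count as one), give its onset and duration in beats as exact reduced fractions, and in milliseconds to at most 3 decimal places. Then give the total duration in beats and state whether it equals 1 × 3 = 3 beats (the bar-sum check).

1) 0.0ms=0b +918.367ms=3/2b
2) 918.367ms=3/2b +918.367ms=3/2b
Σ=3b of 3 (98bpm 3/8) — PASS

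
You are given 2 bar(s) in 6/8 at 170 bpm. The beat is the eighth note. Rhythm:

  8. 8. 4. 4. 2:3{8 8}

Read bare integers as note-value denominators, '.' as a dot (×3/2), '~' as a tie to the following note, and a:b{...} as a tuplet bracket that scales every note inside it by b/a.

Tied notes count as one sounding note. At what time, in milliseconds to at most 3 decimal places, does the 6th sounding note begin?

note 6 onset = 21/2b = 3705.882ms

1. 0.0ms @ 0 + 529.412ms (3/2)
2. 529.412ms @ 3/2 + 529.412ms (3/2)
3. 1058.824ms @ 3 + 1058.824ms (3)
4. 2117.647ms @ 6 + 1058.824ms (3)
5. 3176.471ms @ 9 + 529.412ms (3/2)
6. 3705.882ms @ 21/2 + 529.412ms (3/2)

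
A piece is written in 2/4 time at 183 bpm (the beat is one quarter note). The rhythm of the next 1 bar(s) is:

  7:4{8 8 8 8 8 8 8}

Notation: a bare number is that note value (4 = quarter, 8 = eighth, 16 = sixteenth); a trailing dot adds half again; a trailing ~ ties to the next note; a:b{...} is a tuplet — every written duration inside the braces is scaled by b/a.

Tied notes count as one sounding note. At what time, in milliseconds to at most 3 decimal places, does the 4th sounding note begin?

note 4 onset = 6/7b = 281.03ms

1. 0.0ms @ 0 + 93.677ms (2/7)
2. 93.677ms @ 2/7 + 93.677ms (2/7)
3. 187.354ms @ 4/7 + 93.677ms (2/7)
4. 281.03ms @ 6/7 + 93.677ms (2/7)
5. 374.707ms @ 8/7 + 93.677ms (2/7)
6. 468.384ms @ 10/7 + 93.677ms (2/7)
7. 562.061ms @ 12/7 + 93.677ms (2/7)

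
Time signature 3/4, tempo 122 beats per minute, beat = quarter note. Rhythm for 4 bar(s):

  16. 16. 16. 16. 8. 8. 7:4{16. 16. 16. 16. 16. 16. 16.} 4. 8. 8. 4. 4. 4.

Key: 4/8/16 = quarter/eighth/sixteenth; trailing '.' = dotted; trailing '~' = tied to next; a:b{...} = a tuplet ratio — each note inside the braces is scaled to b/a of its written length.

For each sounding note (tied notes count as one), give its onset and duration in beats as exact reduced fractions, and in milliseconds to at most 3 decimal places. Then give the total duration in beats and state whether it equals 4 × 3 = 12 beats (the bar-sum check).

1) 0.0ms=0b +184.426ms=3/8b
2) 184.426ms=3/8b +184.426ms=3/8b
3) 368.852ms=3/4b +184.426ms=3/8b
4) 553.279ms=9/8b +184.426ms=3/8b
5) 737.705ms=3/2b +368.852ms=3/4b
6) 1106.557ms=9/4b +368.852ms=3/4b
7) 1475.41ms=3b +105.386ms=3/14b
8) 1580.796ms=45/14b +105.386ms=3/14b
9) 1686.183ms=24/7b +105.386ms=3/14b
10) 1791.569ms=51/14b +105.386ms=3/14b
11) 1896.956ms=27/7b +105.386ms=3/14b
12) 2002.342ms=57/14b +105.386ms=3/14b
13) 2107.728ms=30/7b +105.386ms=3/14b
14) 2213.115ms=9/2b +737.705ms=3/2b
15) 2950.82ms=6b +368.852ms=3/4b
16) 3319.672ms=27/4b +368.852ms=3/4b
17) 3688.525ms=15/2b +737.705ms=3/2b
18) 4426.23ms=9b +737.705ms=3/2b
19) 5163.934ms=21/2b +737.705ms=3/2b
Σ=12b of 12 (122bpm 3/4) — PASS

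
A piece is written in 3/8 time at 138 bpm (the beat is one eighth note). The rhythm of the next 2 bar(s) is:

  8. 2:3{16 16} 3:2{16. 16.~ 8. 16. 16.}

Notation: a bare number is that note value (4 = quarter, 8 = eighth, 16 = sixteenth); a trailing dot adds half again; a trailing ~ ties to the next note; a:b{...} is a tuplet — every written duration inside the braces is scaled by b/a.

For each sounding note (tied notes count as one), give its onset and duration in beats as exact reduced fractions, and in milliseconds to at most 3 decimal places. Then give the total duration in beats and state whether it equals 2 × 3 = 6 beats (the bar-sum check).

1) 0.0ms=0b +652.174ms=3/2b
2) 652.174ms=3/2b +326.087ms=3/4b
3) 978.261ms=9/4b +326.087ms=3/4b
4) 1304.348ms=3b +217.391ms=1/2b
5) 1521.739ms=7/2b +652.174ms=3/2b
6) 2173.913ms=5b +217.391ms=1/2b
7) 2391.304ms=11/2b +217.391ms=1/2b
Σ=6b of 6 (138bpm 3/8) — PASS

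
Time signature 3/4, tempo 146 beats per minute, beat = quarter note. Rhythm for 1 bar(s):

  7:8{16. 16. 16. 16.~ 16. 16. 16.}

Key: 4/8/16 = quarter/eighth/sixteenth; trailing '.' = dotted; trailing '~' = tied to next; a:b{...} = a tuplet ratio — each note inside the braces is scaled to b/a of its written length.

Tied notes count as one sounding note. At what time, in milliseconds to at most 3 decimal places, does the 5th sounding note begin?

1. 0.0ms @ 0 + 176.125ms (3/7)
2. 176.125ms @ 3/7 + 176.125ms (3/7)
3. 352.25ms @ 6/7 + 176.125ms (3/7)
4. 528.376ms @ 9/7 + 352.25ms (6/7)
5. 880.626ms @ 15/7 + 176.125ms (3/7)
6. 1056.751ms @ 18/7 + 176.125ms (3/7)

note 5 onset = 15/7b = 880.626ms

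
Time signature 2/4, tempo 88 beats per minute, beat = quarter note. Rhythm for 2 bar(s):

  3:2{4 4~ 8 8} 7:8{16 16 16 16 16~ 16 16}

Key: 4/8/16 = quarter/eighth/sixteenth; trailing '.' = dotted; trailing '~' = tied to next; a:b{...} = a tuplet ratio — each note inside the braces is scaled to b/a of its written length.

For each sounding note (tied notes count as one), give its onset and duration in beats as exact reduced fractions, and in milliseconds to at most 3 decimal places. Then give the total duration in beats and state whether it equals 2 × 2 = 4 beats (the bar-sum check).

1) 0.0ms=0b +454.545ms=2/3b
2) 454.545ms=2/3b +681.818ms=1b
3) 1136.364ms=5/3b +227.273ms=1/3b
4) 1363.636ms=2b +194.805ms=2/7b
5) 1558.442ms=16/7b +194.805ms=2/7b
6) 1753.247ms=18/7b +194.805ms=2/7b
7) 1948.052ms=20/7b +194.805ms=2/7b
8) 2142.857ms=22/7b +389.61ms=4/7b
9) 2532.468ms=26/7b +194.805ms=2/7b
Σ=4b of 4 (88bpm 2/4) — PASS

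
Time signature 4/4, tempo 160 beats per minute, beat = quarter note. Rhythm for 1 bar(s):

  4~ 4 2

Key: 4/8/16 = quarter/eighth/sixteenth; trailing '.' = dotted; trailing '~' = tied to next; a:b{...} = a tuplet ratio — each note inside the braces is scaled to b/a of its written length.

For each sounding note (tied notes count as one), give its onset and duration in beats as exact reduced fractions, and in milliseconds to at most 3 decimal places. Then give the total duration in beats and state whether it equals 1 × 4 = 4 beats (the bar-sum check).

1) 0.0ms=0b +750.0ms=2b
2) 750.0ms=2b +750.0ms=2b
Σ=4b of 4 (160bpm 4/4) — PASS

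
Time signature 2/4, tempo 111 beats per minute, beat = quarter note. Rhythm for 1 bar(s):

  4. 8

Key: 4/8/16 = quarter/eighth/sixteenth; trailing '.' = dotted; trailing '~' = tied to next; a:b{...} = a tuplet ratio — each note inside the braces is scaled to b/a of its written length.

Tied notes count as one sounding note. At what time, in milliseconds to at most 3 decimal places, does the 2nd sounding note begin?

note 2 onset = 3/2b = 810.811ms

1. 0.0ms @ 0 + 810.811ms (3/2)
2. 810.811ms @ 3/2 + 270.27ms (1/2)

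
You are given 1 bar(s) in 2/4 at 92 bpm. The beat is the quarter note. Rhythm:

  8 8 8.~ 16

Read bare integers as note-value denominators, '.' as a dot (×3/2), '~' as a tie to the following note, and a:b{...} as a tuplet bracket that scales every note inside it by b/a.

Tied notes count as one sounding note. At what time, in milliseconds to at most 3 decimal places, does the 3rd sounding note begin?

note 3 onset = 1b = 652.174ms

1. 0.0ms @ 0 + 326.087ms (1/2)
2. 326.087ms @ 1/2 + 326.087ms (1/2)
3. 652.174ms @ 1 + 652.174ms (1)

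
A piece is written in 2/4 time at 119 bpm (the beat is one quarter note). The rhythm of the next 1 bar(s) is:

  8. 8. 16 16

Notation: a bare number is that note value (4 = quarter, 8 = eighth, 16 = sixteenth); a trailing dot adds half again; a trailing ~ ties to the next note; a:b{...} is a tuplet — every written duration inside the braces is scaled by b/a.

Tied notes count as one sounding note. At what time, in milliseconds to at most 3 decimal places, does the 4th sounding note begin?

note 4 onset = 7/4b = 882.353ms

1. 0.0ms @ 0 + 378.151ms (3/4)
2. 378.151ms @ 3/4 + 378.151ms (3/4)
3. 756.303ms @ 3/2 + 126.05ms (1/4)
4. 882.353ms @ 7/4 + 126.05ms (1/4)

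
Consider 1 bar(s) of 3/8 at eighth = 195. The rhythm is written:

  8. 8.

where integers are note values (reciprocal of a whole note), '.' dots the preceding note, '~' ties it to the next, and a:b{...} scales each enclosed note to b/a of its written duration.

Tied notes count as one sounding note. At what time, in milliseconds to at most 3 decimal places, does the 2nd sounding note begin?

note 2 onset = 3/2b = 461.538ms

1. 0.0ms @ 0 + 461.538ms (3/2)
2. 461.538ms @ 3/2 + 461.538ms (3/2)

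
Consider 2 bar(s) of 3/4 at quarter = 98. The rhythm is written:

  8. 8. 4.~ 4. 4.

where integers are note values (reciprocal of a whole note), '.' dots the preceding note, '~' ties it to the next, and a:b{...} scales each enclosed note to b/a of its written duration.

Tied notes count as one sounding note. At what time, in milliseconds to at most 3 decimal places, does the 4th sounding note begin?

1. 0.0ms @ 0 + 459.184ms (3/4)
2. 459.184ms @ 3/4 + 459.184ms (3/4)
3. 918.367ms @ 3/2 + 1836.735ms (3)
4. 2755.102ms @ 9/2 + 918.367ms (3/2)

note 4 onset = 9/2b = 2755.102ms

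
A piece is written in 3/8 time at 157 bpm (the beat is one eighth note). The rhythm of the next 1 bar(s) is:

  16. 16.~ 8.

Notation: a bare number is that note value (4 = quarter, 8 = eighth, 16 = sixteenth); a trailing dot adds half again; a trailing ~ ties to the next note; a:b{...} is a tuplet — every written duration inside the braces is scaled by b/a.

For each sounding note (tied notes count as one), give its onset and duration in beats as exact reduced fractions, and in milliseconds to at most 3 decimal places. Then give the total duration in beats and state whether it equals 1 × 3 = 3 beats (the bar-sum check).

1) 0.0ms=0b +286.624ms=3/4b
2) 286.624ms=3/4b +859.873ms=9/4b
Σ=3b of 3 (157bpm 3/8) — PASS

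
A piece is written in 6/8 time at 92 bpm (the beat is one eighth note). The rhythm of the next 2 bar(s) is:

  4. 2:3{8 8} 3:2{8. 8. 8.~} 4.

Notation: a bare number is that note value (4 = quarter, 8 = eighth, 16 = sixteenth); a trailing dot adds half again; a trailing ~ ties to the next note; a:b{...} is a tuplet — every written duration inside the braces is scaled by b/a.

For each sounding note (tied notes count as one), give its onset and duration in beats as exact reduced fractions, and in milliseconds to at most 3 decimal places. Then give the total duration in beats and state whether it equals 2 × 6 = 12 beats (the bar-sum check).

1) 0.0ms=0b +1956.522ms=3b
2) 1956.522ms=3b +978.261ms=3/2b
3) 2934.783ms=9/2b +978.261ms=3/2b
4) 3913.043ms=6b +652.174ms=1b
5) 4565.217ms=7b +652.174ms=1b
6) 5217.391ms=8b +2608.696ms=4b
Σ=12b of 12 (92bpm 6/8) — PASS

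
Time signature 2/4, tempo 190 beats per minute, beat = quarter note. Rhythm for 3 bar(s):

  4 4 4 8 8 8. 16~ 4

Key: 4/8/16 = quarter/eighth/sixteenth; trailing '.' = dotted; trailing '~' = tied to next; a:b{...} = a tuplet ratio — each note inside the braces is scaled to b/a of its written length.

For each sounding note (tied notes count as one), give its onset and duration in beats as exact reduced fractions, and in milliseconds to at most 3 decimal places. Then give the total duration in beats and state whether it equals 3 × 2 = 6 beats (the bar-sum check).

1) 0.0ms=0b +315.789ms=1b
2) 315.789ms=1b +315.789ms=1b
3) 631.579ms=2b +315.789ms=1b
4) 947.368ms=3b +157.895ms=1/2b
5) 1105.263ms=7/2b +157.895ms=1/2b
6) 1263.158ms=4b +236.842ms=3/4b
7) 1500.0ms=19/4b +394.737ms=5/4b
Σ=6b of 6 (190bpm 2/4) — PASS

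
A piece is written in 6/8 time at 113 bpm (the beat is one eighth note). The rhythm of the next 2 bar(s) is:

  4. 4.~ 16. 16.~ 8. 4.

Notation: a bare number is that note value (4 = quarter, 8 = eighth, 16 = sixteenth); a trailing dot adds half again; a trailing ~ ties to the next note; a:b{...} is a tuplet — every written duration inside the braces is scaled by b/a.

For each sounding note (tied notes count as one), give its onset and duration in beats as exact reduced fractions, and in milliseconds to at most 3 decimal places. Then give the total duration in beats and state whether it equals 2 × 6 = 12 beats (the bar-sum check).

1) 0.0ms=0b +1592.92ms=3b
2) 1592.92ms=3b +1991.15ms=15/4b
3) 3584.071ms=27/4b +1194.69ms=9/4b
4) 4778.761ms=9b +1592.92ms=3b
Σ=12b of 12 (113bpm 6/8) — PASS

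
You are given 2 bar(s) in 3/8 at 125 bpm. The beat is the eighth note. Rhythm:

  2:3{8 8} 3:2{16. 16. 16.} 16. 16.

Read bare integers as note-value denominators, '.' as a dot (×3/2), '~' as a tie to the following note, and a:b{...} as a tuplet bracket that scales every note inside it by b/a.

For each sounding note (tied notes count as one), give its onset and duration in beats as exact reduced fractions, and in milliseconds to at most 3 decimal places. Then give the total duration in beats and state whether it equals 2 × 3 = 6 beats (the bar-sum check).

1) 0.0ms=0b +720.0ms=3/2b
2) 720.0ms=3/2b +720.0ms=3/2b
3) 1440.0ms=3b +240.0ms=1/2b
4) 1680.0ms=7/2b +240.0ms=1/2b
5) 1920.0ms=4b +240.0ms=1/2b
6) 2160.0ms=9/2b +360.0ms=3/4b
7) 2520.0ms=21/4b +360.0ms=3/4b
Σ=6b of 6 (125bpm 3/8) — PASS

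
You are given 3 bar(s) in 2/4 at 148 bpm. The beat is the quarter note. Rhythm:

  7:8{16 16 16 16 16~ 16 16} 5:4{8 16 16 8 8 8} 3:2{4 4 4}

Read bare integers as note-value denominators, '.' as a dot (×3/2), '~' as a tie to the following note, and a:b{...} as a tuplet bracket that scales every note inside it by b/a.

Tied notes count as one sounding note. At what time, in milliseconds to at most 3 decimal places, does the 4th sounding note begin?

note 4 onset = 6/7b = 347.49ms

1. 0.0ms @ 0 + 115.83ms (2/7)
2. 115.83ms @ 2/7 + 115.83ms (2/7)
3. 231.66ms @ 4/7 + 115.83ms (2/7)
4. 347.49ms @ 6/7 + 115.83ms (2/7)
5. 463.32ms @ 8/7 + 231.66ms (4/7)
6. 694.981ms @ 12/7 + 115.83ms (2/7)
7. 810.811ms @ 2 + 162.162ms (2/5)
8. 972.973ms @ 12/5 + 81.081ms (1/5)
9. 1054.054ms @ 13/5 + 81.081ms (1/5)
10. 1135.135ms @ 14/5 + 162.162ms (2/5)
11. 1297.297ms @ 16/5 + 162.162ms (2/5)
12. 1459.459ms @ 18/5 + 162.162ms (2/5)
13. 1621.622ms @ 4 + 270.27ms (2/3)
14. 1891.892ms @ 14/3 + 270.27ms (2/3)
15. 2162.162ms @ 16/3 + 270.27ms (2/3)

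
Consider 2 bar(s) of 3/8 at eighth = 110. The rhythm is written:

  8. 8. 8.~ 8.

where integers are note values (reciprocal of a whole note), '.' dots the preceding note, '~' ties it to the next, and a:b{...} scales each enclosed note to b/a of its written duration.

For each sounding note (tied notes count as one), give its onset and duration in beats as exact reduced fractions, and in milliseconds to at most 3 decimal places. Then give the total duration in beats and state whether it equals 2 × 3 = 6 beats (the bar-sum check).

1) 0.0ms=0b +818.182ms=3/2b
2) 818.182ms=3/2b +818.182ms=3/2b
3) 1636.364ms=3b +1636.364ms=3b
Σ=6b of 6 (110bpm 3/8) — PASS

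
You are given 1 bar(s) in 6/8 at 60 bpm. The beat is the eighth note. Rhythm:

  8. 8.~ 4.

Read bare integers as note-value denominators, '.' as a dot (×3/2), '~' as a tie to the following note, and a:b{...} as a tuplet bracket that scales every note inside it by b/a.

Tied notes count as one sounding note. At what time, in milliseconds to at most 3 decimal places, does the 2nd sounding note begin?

1. 0.0ms @ 0 + 1500.0ms (3/2)
2. 1500.0ms @ 3/2 + 4500.0ms (9/2)

note 2 onset = 3/2b = 1500.0ms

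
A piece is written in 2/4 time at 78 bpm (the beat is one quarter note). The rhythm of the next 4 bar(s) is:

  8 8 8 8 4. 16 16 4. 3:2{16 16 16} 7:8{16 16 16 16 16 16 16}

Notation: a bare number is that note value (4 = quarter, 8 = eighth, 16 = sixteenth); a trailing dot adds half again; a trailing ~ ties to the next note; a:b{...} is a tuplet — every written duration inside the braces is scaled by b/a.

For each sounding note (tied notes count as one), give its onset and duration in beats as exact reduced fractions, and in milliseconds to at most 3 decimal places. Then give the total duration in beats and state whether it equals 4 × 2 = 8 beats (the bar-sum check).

1) 0.0ms=0b +384.615ms=1/2b
2) 384.615ms=1/2b +384.615ms=1/2b
3) 769.231ms=1b +384.615ms=1/2b
4) 1153.846ms=3/2b +384.615ms=1/2b
5) 1538.462ms=2b +1153.846ms=3/2b
6) 2692.308ms=7/2b +192.308ms=1/4b
7) 2884.615ms=15/4b +192.308ms=1/4b
8) 3076.923ms=4b +1153.846ms=3/2b
9) 4230.769ms=11/2b +128.205ms=1/6b
10) 4358.974ms=17/3b +128.205ms=1/6b
11) 4487.179ms=35/6b +128.205ms=1/6b
12) 4615.385ms=6b +219.78ms=2/7b
13) 4835.165ms=44/7b +219.78ms=2/7b
14) 5054.945ms=46/7b +219.78ms=2/7b
15) 5274.725ms=48/7b +219.78ms=2/7b
16) 5494.505ms=50/7b +219.78ms=2/7b
17) 5714.286ms=52/7b +219.78ms=2/7b
18) 5934.066ms=54/7b +219.78ms=2/7b
Σ=8b of 8 (78bpm 2/4) — PASS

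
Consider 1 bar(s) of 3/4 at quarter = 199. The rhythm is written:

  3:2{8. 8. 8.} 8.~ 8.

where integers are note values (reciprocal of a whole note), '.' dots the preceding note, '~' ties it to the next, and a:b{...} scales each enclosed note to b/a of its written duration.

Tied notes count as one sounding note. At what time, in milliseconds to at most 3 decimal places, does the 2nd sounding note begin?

note 2 onset = 1/2b = 150.754ms

1. 0.0ms @ 0 + 150.754ms (1/2)
2. 150.754ms @ 1/2 + 150.754ms (1/2)
3. 301.508ms @ 1 + 150.754ms (1/2)
4. 452.261ms @ 3/2 + 452.261ms (3/2)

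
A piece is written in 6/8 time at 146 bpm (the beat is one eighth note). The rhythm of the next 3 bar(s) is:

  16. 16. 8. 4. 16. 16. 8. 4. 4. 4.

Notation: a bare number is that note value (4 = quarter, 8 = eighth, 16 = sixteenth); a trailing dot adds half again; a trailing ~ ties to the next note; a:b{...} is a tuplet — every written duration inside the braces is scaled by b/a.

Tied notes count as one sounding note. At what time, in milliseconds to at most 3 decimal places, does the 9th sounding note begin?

note 9 onset = 12b = 4931.507ms

1. 0.0ms @ 0 + 308.219ms (3/4)
2. 308.219ms @ 3/4 + 308.219ms (3/4)
3. 616.438ms @ 3/2 + 616.438ms (3/2)
4. 1232.877ms @ 3 + 1232.877ms (3)
5. 2465.753ms @ 6 + 308.219ms (3/4)
6. 2773.973ms @ 27/4 + 308.219ms (3/4)
7. 3082.192ms @ 15/2 + 616.438ms (3/2)
8. 3698.63ms @ 9 + 1232.877ms (3)
9. 4931.507ms @ 12 + 1232.877ms (3)
10. 6164.384ms @ 15 + 1232.877ms (3)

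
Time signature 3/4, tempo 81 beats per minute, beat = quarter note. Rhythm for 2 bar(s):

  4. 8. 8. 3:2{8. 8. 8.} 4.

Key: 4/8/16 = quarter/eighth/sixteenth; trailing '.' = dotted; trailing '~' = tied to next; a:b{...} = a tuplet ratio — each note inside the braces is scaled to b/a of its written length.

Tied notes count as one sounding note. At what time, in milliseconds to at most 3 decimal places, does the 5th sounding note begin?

note 5 onset = 7/2b = 2592.593ms

1. 0.0ms @ 0 + 1111.111ms (3/2)
2. 1111.111ms @ 3/2 + 555.556ms (3/4)
3. 1666.667ms @ 9/4 + 555.556ms (3/4)
4. 2222.222ms @ 3 + 370.37ms (1/2)
5. 2592.593ms @ 7/2 + 370.37ms (1/2)
6. 2962.963ms @ 4 + 370.37ms (1/2)
7. 3333.333ms @ 9/2 + 1111.111ms (3/2)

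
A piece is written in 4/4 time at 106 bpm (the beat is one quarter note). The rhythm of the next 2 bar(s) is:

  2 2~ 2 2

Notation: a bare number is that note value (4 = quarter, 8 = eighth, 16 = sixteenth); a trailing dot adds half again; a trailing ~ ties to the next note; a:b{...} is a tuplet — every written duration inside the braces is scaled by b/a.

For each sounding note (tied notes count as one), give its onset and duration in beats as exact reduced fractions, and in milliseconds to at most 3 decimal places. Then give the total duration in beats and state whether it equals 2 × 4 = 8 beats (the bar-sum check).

1) 0.0ms=0b +1132.075ms=2b
2) 1132.075ms=2b +2264.151ms=4b
3) 3396.226ms=6b +1132.075ms=2b
Σ=8b of 8 (106bpm 4/4) — PASS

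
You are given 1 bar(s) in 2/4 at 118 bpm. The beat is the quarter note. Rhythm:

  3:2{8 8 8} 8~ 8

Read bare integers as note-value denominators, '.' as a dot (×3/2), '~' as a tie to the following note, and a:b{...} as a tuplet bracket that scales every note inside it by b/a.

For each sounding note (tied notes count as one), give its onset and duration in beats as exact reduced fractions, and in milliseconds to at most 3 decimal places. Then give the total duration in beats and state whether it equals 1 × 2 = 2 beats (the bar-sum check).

1) 0.0ms=0b +169.492ms=1/3b
2) 169.492ms=1/3b +169.492ms=1/3b
3) 338.983ms=2/3b +169.492ms=1/3b
4) 508.475ms=1b +508.475ms=1b
Σ=2b of 2 (118bpm 2/4) — PASS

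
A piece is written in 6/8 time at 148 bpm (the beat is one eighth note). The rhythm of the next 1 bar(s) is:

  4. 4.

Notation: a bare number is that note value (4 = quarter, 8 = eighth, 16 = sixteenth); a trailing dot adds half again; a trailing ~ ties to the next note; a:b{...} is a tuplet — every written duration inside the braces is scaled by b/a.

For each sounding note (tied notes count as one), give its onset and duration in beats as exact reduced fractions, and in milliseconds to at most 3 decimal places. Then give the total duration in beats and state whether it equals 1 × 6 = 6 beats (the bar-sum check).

1) 0.0ms=0b +1216.216ms=3b
2) 1216.216ms=3b +1216.216ms=3b
Σ=6b of 6 (148bpm 6/8) — PASS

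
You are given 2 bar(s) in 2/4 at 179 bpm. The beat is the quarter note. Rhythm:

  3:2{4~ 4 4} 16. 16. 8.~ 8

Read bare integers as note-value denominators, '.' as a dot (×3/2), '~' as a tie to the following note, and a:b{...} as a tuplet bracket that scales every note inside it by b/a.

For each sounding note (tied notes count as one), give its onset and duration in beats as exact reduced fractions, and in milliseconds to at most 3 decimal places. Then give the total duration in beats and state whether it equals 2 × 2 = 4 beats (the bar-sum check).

1) 0.0ms=0b +446.927ms=4/3b
2) 446.927ms=4/3b +223.464ms=2/3b
3) 670.391ms=2b +125.698ms=3/8b
4) 796.089ms=19/8b +125.698ms=3/8b
5) 921.788ms=11/4b +418.994ms=5/4b
Σ=4b of 4 (179bpm 2/4) — PASS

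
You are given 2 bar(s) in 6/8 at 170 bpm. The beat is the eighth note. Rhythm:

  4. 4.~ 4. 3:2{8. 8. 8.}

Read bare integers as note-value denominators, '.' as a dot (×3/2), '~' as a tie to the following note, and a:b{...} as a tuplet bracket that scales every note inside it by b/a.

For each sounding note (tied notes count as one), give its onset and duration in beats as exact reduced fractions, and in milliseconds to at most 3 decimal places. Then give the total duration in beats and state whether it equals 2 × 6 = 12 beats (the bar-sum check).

1) 0.0ms=0b +1058.824ms=3b
2) 1058.824ms=3b +2117.647ms=6b
3) 3176.471ms=9b +352.941ms=1b
4) 3529.412ms=10b +352.941ms=1b
5) 3882.353ms=11b +352.941ms=1b
Σ=12b of 12 (170bpm 6/8) — PASS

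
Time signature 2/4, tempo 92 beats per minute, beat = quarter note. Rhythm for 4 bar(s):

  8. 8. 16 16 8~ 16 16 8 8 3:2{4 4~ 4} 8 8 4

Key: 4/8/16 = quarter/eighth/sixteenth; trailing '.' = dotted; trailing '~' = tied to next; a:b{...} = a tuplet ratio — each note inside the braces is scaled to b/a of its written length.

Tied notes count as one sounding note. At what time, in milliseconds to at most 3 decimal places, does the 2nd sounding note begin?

note 2 onset = 3/4b = 489.13ms

1. 0.0ms @ 0 + 489.13ms (3/4)
2. 489.13ms @ 3/4 + 489.13ms (3/4)
3. 978.261ms @ 3/2 + 163.043ms (1/4)
4. 1141.304ms @ 7/4 + 163.043ms (1/4)
5. 1304.348ms @ 2 + 489.13ms (3/4)
6. 1793.478ms @ 11/4 + 163.043ms (1/4)
7. 1956.522ms @ 3 + 326.087ms (1/2)
8. 2282.609ms @ 7/2 + 326.087ms (1/2)
9. 2608.696ms @ 4 + 434.783ms (2/3)
10. 3043.478ms @ 14/3 + 869.565ms (4/3)
11. 3913.043ms @ 6 + 326.087ms (1/2)
12. 4239.13ms @ 13/2 + 326.087ms (1/2)
13. 4565.217ms @ 7 + 652.174ms (1)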